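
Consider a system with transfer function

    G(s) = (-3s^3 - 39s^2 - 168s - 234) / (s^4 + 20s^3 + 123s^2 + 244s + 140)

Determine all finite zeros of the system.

Set the numerator to zero: -3s^3 - 39s^2 - 168s - 234 = 0, i.e. -3·(s^3 + 13s^2 + 56s + 78) = 0.
Factoring: (s^2 + 10s + 26)(s + 3) = 0.

s = -5 ± j, -3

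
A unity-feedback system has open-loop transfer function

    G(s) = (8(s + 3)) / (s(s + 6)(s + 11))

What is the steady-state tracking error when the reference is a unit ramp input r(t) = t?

G(s) has one pole at the origin.
This is a Type 1 system. Kv = lim_{s→0} s·G(s) = 24/66 = 4/11.
e_ss = 1/Kv = 1/(4/11) = 11/4 ≈ 2.750.

e_ss = 2.750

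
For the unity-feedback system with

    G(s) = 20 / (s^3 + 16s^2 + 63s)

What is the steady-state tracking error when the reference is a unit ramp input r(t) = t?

G(s) has one pole at the origin.
This is a Type 1 system. Kv = lim_{s→0} s·G(s) = 20/63.
e_ss = 1/Kv = 1/(20/63) = 63/20 ≈ 3.150.

e_ss = 3.150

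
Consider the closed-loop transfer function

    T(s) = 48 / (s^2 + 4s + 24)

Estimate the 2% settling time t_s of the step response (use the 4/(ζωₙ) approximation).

t_s ≈ 2 s

Comparing s^2 + 4s + 24 to s^2 + 2ζωₙs + ωₙ²: ωₙ = √24 ≈ 4.899 rad/s and ζ = 4/(2·√24) ≈ 0.4082.
ζωₙ = 4/2 = 2, so t_s ≈ 4/(ζωₙ) = 4/2 = 2 s.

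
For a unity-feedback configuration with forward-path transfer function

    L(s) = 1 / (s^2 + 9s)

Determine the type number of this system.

The denominator has 1 factor of s at the origin (free integrator), so this is a Type 1 system.

Type 1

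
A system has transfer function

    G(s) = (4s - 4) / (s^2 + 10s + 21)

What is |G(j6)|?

|G(j6)| ≈ 0.3934

Substitute s = j6: numerator = -4 + j24, denominator = -15 + j60.
|G(j6)| = |-4 + j24| / |-15 + j60| = 24.331 / 61.847 ≈ 0.3934.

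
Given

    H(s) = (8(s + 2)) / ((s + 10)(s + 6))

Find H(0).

At s = 0 each factor (s + a) contributes a and each (s^2 + bs + c) contributes c.
H(0) = 8·(2) / ((10) · (6)) = 16/60 = 4/15.

H(0) = 4/15 ≈ 0.2667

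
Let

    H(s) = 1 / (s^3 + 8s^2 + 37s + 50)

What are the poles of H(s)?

The poles are the roots of the denominator s^3 + 8s^2 + 37s + 50 = 0.
Trying s = -2: the polynomial evaluates to 0, so (s + 2) is a factor.
Dividing out leaves s^2 + 6s + 25 = 0.
The quadratic formula then gives s = -3 ± 4j.

s = -3 + 4j, -3 - 4j, -2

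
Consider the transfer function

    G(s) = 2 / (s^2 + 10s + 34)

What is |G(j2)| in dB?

|G(j2)|_dB ≈ -25.1 dB

Substitute s = j2: numerator = 2, denominator = 30 + j20.
|G(j2)| = |2| / |30 + j20| = 2 / 36.056 ≈ 0.05547.
In decibels: 20·log₁₀(0.05547) ≈ -25.1 dB.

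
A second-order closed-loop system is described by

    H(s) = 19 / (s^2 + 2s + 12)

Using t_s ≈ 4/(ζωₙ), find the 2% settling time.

Comparing s^2 + 2s + 12 to s^2 + 2ζωₙs + ωₙ²: ωₙ = √12 ≈ 3.464 rad/s and ζ = 2/(2·√12) ≈ 0.2887.
ζωₙ = 2/2 = 1, so t_s ≈ 4/(ζωₙ) = 4/1 = 4 s.

t_s ≈ 4 s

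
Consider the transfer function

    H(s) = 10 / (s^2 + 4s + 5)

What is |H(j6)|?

Substitute s = j6: numerator = 10, denominator = -31 + j24.
|H(j6)| = |10| / |-31 + j24| = 10 / 39.205 ≈ 0.2551.

|H(j6)| ≈ 0.2551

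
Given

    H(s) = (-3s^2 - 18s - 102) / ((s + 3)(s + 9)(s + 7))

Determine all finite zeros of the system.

Set the numerator to zero: -3s^2 - 18s - 102 = 0, i.e. -3·(s^2 + 6s + 34) = 0.
Factoring: (s^2 + 6s + 34) = 0.

s = -3 ± 5j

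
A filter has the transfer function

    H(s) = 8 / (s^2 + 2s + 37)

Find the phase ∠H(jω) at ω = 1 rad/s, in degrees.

∠H(j1) ≈ -3.180°

At s = j1: numerator = 8, denominator = 36 + j2.
∠H = ∠num − ∠den = 0° − (3.1798°) = -3.180°.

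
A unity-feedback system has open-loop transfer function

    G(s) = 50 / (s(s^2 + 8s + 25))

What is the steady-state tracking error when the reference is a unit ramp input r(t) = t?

G(s) has one pole at the origin.
This is a Type 1 system. Kv = lim_{s→0} s·G(s) = 50/25 = 2.
e_ss = 1/Kv = 1/(2) = 1/2 ≈ 0.5000.

e_ss = 0.5000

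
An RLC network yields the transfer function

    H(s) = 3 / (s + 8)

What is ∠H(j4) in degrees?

At s = j4: numerator = 3, denominator = 8 + j4.
∠H = ∠num − ∠den = 0° − (26.565°) = -26.57°.

∠H(j4) ≈ -26.57°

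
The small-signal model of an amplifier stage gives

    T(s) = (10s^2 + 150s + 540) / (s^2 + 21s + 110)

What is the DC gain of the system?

T(0) = 54/11 ≈ 4.909

Set s = 0: T(0) = (540) / (110) = 54/11.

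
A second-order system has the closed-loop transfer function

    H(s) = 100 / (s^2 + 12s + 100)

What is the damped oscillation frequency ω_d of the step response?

Comparing s^2 + 12s + 100 to s^2 + 2ζωₙs + ωₙ²: ωₙ = 10 rad/s and ζ = 12/(2·10) = 0.6.
ζωₙ = 12/2 = 6, so ω_d = ωₙ√(1−ζ²) = √(ωₙ² − (ζωₙ)²) = √(100 − 6²) = √64 = 8 rad/s.

ω_d = 8 rad/s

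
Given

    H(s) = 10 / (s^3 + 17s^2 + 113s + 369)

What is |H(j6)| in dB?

|H(j6)|_dB ≈ -34.4 dB

Substitute s = j6: numerator = 10, denominator = -243 + j462.
|H(j6)| = |10| / |-243 + j462| = 10 / 522.01 ≈ 0.01916.
In decibels: 20·log₁₀(0.01916) ≈ -34.4 dB.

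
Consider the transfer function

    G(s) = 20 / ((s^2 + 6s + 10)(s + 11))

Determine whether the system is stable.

stable

The poles can be read from the denominator factors: s = -3 ± j, -11.
Since all poles lie strictly in the left half-plane, the system is stable.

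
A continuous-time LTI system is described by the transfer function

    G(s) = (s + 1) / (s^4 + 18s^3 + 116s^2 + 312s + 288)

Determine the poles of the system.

The poles are the roots of the denominator s^4 + 18s^3 + 116s^2 + 312s + 288 = 0.
Trying s = -2: the polynomial evaluates to 0, so (s + 2) is a factor.
Dividing out leaves s^3 + 16s^2 + 84s + 144 = 0.
This factors further as (s + 4)(s + 6)^2 = 0.

s = -2, -4, -6, -6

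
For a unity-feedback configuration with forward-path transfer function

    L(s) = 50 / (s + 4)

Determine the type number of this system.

Type 0

The denominator has no factor of s at the origin — no free integrator — so this is a Type 0 system.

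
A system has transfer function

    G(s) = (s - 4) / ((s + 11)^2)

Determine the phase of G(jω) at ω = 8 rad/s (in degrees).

At s = j8: numerator = -4 + j8, denominator = 57 + j176.
∠G = ∠num − ∠den = 116.57° − (72.055°) = 44.51°.

∠G(j8) ≈ 44.51°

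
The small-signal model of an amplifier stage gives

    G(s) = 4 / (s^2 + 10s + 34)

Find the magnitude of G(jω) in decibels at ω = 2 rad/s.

|G(j2)|_dB ≈ -19.1 dB

Substitute s = j2: numerator = 4, denominator = 30 + j20.
|G(j2)| = |4| / |30 + j20| = 4 / 36.056 ≈ 0.1109.
In decibels: 20·log₁₀(0.1109) ≈ -19.1 dB.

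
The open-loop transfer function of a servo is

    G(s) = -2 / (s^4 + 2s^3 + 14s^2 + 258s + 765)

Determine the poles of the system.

s = 3 ± 6j, -4 ± j

The poles are the roots of the denominator s^4 + 2s^3 + 14s^2 + 258s + 765 = 0.
No real roots exist; factor into two real quadratics: (s^2 - 6s + 45)(s^2 + 8s + 17) = 0.
Each quadratic gives a conjugate pair via the quadratic formula.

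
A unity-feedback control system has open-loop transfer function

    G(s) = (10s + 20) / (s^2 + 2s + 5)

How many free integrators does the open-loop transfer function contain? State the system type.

The denominator has no factor of s at the origin — no free integrator — so this is a Type 0 system.

Type 0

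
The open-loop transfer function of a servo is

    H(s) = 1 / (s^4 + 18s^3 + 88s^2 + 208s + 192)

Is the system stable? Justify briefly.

stable

The denominator s^4 + 18s^3 + 88s^2 + 208s + 192 factors as (s^2 + 4s + 8)(s + 2)(s + 12), giving poles at s = -2 + 2j, -2 - 2j, -2, -12.
Since all poles lie strictly in the left half-plane, the system is stable.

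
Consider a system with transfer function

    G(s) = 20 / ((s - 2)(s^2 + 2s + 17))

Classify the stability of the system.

unstable

The poles can be read from the denominator factors: s = 2, -1 + 4j, -1 - 4j.
Since the pole(s) at s = 2 lie in the right half-plane, the system is unstable.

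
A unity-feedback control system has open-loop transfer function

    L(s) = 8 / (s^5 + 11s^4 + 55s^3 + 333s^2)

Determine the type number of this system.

Factor s from the denominator: s^5 + 11s^4 + 55s^3 + 333s^2 = s^2·(s^3 + 11s^2 + 55s + 333).
There are 2 poles at the origin, so the system is Type 2.

Type 2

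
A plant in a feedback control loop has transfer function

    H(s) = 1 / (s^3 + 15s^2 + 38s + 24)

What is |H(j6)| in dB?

Substitute s = j6: numerator = 1, denominator = -516 + j12.
|H(j6)| = |1| / |-516 + j12| = 1 / 516.14 ≈ 0.001937.
In decibels: 20·log₁₀(0.001937) ≈ -54.3 dB.

|H(j6)|_dB ≈ -54.3 dB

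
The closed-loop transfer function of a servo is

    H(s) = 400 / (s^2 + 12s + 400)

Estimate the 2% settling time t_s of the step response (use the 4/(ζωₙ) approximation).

Comparing s^2 + 12s + 400 to s^2 + 2ζωₙs + ωₙ²: ωₙ = 20 rad/s and ζ = 12/(2·20) = 0.3.
ζωₙ = 12/2 = 6, so t_s ≈ 4/(ζωₙ) = 4/6 ≈ 0.6667 s.

t_s ≈ 0.6667 s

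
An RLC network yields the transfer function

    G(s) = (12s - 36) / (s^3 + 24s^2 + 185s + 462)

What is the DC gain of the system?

G(0) = -6/77 ≈ -0.07792

Set s = 0: G(0) = (-36) / (462) = -6/77.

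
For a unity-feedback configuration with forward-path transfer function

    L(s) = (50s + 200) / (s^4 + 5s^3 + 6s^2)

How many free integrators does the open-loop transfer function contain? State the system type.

Factor s from the denominator: s^4 + 5s^3 + 6s^2 = s^2·(s^2 + 5s + 6).
There are 2 poles at the origin, so the system is Type 2.

Type 2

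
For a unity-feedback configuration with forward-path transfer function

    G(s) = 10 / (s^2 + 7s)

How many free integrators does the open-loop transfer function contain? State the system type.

Factor s from the denominator: s^2 + 7s = s·(s + 7).
There is 1 pole at the origin, so the system is Type 1.

Type 1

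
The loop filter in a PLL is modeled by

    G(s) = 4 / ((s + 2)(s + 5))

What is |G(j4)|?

|G(j4)| ≈ 0.1397

Substitute s = j4: numerator = 4, denominator = -6 + j28.
|G(j4)| = |4| / |-6 + j28| = 4 / 28.636 ≈ 0.1397.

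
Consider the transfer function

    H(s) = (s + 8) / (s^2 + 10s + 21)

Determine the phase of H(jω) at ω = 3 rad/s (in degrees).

At s = j3: numerator = 8 + j3, denominator = 12 + j30.
∠H = ∠num − ∠den = 20.556° − (68.199°) = -47.64°.

∠H(j3) ≈ -47.64°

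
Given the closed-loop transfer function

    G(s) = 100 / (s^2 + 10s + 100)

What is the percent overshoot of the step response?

Comparing s^2 + 10s + 100 to s^2 + 2ζωₙs + ωₙ²: ωₙ = 10 rad/s and ζ = 10/(2·10) = 0.5.
%OS = 100·exp(−πζ/√(1−ζ²)) = 100·exp(−π·0.5/√(1−0.5²)) ≈ 16.3%.

%OS ≈ 16.3%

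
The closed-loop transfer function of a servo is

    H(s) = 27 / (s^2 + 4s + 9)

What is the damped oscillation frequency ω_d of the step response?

ω_d ≈ 2.236 rad/s

Comparing s^2 + 4s + 9 to s^2 + 2ζωₙs + ωₙ²: ωₙ = 3 rad/s and ζ = 4/(2·3) ≈ 0.6667.
ζωₙ = 4/2 = 2, so ω_d = ωₙ√(1−ζ²) = √(ωₙ² − (ζωₙ)²) = √(9 − 2²) = √5 ≈ 2.236 rad/s.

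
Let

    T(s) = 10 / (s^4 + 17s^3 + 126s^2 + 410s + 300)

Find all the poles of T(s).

s = -5 + 5j, -5 - 5j, -1, -6

The poles are the roots of the denominator s^4 + 17s^3 + 126s^2 + 410s + 300 = 0.
Trying s = -1: the polynomial evaluates to 0, so (s + 1) is a factor.
Dividing out leaves s^3 + 16s^2 + 110s + 300 = 0.
This factors further as (s^2 + 10s + 50)(s + 6) = 0.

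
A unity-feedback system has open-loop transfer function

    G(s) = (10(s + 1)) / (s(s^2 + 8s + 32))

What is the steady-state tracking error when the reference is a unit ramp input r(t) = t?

G(s) has one pole at the origin.
This is a Type 1 system. Kv = lim_{s→0} s·G(s) = 10/32 = 5/16.
e_ss = 1/Kv = 1/(5/16) = 16/5 ≈ 3.200.

e_ss = 3.200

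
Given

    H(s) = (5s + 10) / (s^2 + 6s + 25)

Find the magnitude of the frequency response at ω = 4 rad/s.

Substitute s = j4: numerator = 10 + j20, denominator = 9 + j24.
|H(j4)| = |10 + j20| / |9 + j24| = 22.361 / 25.632 ≈ 0.8724.

|H(j4)| ≈ 0.8724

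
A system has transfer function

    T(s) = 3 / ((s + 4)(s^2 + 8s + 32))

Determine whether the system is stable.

stable

The poles can be read from the denominator factors: s = -4, -4 + 4j, -4 - 4j.
Since all poles lie strictly in the left half-plane, the system is stable.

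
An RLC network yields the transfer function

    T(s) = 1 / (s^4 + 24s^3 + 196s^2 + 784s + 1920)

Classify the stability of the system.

The denominator s^4 + 24s^3 + 196s^2 + 784s + 1920 factors as (s^2 + 4s + 20)(s + 8)(s + 12), giving poles at s = -2 ± 4j, -8, -12.
Since all poles lie strictly in the left half-plane, the system is stable.

stable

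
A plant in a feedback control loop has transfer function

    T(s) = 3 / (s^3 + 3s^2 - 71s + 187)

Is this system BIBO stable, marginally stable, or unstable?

unstable

The denominator s^3 + 3s^2 - 71s + 187 factors as (s^2 - 8s + 17)(s + 11), giving poles at s = 4 ± j, -11.
Since the pole(s) at s = 4 ± j lie in the right half-plane, the system is unstable.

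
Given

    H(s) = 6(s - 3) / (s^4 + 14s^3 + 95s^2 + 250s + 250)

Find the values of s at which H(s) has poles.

The poles are the roots of the denominator s^4 + 14s^3 + 95s^2 + 250s + 250 = 0.
No real roots exist; factor into two real quadratics: (s^2 + 4s + 5)(s^2 + 10s + 50) = 0.
Each quadratic gives a conjugate pair via the quadratic formula.

s = -2 + j, -2 - j, -5 + 5j, -5 - 5j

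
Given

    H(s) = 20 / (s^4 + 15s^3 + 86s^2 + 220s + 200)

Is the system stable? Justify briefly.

stable

The denominator s^4 + 15s^3 + 86s^2 + 220s + 200 factors as (s^2 + 8s + 20)(s + 2)(s + 5), giving poles at s = -4 ± 2j, -2, -5.
Since all poles lie strictly in the left half-plane, the system is stable.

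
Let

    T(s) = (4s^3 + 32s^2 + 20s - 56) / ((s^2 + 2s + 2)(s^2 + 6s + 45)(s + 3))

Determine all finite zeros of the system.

Set the numerator to zero: 4s^3 + 32s^2 + 20s - 56 = 0, i.e. 4·(s^3 + 8s^2 + 5s - 14) = 0.
Factoring: (s - 1)(s + 7)(s + 2) = 0.

s = 1, -7, -2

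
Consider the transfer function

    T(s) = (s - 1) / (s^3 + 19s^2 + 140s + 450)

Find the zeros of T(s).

Set the numerator to zero: s - 1 = 0.
So s = 1.

s = 1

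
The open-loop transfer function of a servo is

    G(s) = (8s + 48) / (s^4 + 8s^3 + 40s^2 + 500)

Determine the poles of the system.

s = 1 + 3j, 1 - 3j, -5 + 5j, -5 - 5j

The poles are the roots of the denominator s^4 + 8s^3 + 40s^2 + 500 = 0.
No real roots exist; factor into two real quadratics: (s^2 - 2s + 10)(s^2 + 10s + 50) = 0.
Each quadratic gives a conjugate pair via the quadratic formula.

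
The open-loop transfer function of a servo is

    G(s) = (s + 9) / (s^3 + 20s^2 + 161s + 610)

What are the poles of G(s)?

s = -5 + 6j, -5 - 6j, -10

The poles are the roots of the denominator s^3 + 20s^2 + 161s + 610 = 0.
Trying s = -10: the polynomial evaluates to 0, so (s + 10) is a factor.
Dividing out leaves s^2 + 10s + 61 = 0.
The quadratic formula then gives s = -5 ± 6j.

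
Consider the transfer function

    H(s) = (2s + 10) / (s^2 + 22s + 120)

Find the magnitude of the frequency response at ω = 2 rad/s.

Substitute s = j2: numerator = 10 + j4, denominator = 116 + j44.
|H(j2)| = |10 + j4| / |116 + j44| = 10.770 / 124.06 ≈ 0.08681.

|H(j2)| ≈ 0.08681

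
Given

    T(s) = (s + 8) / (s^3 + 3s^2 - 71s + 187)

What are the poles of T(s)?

The poles are the roots of the denominator s^3 + 3s^2 - 71s + 187 = 0.
Trying s = -11: the polynomial evaluates to 0, so (s + 11) is a factor.
Dividing out leaves s^2 - 8s + 17 = 0.
The quadratic formula then gives s = 4 ± 1j.

s = 4 ± j, -11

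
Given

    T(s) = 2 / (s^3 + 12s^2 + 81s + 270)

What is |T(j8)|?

Substitute s = j8: numerator = 2, denominator = -498 + j136.
|T(j8)| = |2| / |-498 + j136| = 2 / 516.24 ≈ 0.003874.

|T(j8)| ≈ 0.003874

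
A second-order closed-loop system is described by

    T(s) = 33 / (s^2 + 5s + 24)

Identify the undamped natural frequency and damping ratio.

ωₙ ≈ 4.899 rad/s, ζ ≈ 0.5103

Compare the denominator to the standard form s^2 + 2ζωₙs + ωₙ².
ωₙ² = 24, so ωₙ = √24 ≈ 4.899 rad/s.
2ζωₙ = 5, so ζ = 5/(2·√24) ≈ 0.5103.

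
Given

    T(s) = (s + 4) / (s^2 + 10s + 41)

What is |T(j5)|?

Substitute s = j5: numerator = 4 + j5, denominator = 16 + j50.
|T(j5)| = |4 + j5| / |16 + j50| = 6.4031 / 52.498 ≈ 0.1220.

|T(j5)| ≈ 0.1220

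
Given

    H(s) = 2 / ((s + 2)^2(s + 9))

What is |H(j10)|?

Substitute s = j10: numerator = 2, denominator = -1264 - j600.
|H(j10)| = |2| / |-1264 - j600| = 2 / 1399.2 ≈ 0.001429.

|H(j10)| ≈ 0.001429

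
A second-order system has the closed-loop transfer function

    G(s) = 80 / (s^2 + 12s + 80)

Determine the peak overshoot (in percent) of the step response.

Comparing s^2 + 12s + 80 to s^2 + 2ζωₙs + ωₙ²: ωₙ = √80 ≈ 8.944 rad/s and ζ = 12/(2·√80) ≈ 0.6708.
%OS = 100·exp(−πζ/√(1−ζ²)) = 100·exp(−π·0.6708/√(1−0.6708²)) ≈ 5.83%.

%OS ≈ 5.83%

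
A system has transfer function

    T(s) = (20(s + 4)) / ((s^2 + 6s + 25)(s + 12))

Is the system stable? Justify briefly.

stable

The poles can be read from the denominator factors: s = -3 + 4j, -3 - 4j, -12.
Since all poles lie strictly in the left half-plane, the system is stable.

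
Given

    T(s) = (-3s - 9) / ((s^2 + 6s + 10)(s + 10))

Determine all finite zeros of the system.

Set the numerator to zero: -3s - 9 = 0, i.e. -3·(s + 3) = 0.
So s = -3.

s = -3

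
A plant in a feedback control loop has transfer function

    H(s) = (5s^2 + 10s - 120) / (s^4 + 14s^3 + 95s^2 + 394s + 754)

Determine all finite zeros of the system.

s = 4, -6

Set the numerator to zero: 5s^2 + 10s - 120 = 0, i.e. 5·(s^2 + 2s - 24) = 0.
Factoring: (s - 4)(s + 6) = 0.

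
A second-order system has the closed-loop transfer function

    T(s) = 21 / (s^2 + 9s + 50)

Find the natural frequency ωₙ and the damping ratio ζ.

ωₙ ≈ 7.071 rad/s, ζ ≈ 0.6364

Compare the denominator to the standard form s^2 + 2ζωₙs + ωₙ².
ωₙ² = 50, so ωₙ = √50 ≈ 7.071 rad/s.
2ζωₙ = 9, so ζ = 9/(2·√50) ≈ 0.6364.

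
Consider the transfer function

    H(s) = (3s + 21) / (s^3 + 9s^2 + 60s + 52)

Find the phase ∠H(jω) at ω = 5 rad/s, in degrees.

At s = j5: numerator = 21 + j15, denominator = -173 + j175.
∠H = ∠num − ∠den = 35.538° − (134.67°) = -99.13°.

∠H(j5) ≈ -99.13°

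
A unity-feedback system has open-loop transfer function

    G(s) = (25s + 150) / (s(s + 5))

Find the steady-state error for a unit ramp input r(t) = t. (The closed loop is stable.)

e_ss = 0.03333

G(s) has one pole at the origin.
This is a Type 1 system. Kv = lim_{s→0} s·G(s) = 150/5 = 30.
e_ss = 1/Kv = 1/(30) = 1/30 ≈ 0.03333.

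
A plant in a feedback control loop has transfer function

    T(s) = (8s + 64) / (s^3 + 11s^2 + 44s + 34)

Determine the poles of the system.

s = -5 ± 3j, -1

The poles are the roots of the denominator s^3 + 11s^2 + 44s + 34 = 0.
Trying s = -1: the polynomial evaluates to 0, so (s + 1) is a factor.
Dividing out leaves s^2 + 10s + 34 = 0.
The quadratic formula then gives s = -5 ± 3j.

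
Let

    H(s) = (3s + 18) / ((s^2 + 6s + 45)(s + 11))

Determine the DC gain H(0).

Set s = 0: H(0) = (18) / (495) = 2/55.

H(0) = 2/55 ≈ 0.03636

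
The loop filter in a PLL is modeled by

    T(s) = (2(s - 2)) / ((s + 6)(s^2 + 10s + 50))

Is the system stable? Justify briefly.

The poles can be read from the denominator factors: s = -6, -5 ± 5j.
Since all poles lie strictly in the left half-plane, the system is stable.

stable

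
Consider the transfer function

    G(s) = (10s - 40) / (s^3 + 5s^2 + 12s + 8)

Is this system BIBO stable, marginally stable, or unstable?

stable

The denominator s^3 + 5s^2 + 12s + 8 factors as (s + 1)(s^2 + 4s + 8), giving poles at s = -1, -2 ± 2j.
Since all poles lie strictly in the left half-plane, the system is stable.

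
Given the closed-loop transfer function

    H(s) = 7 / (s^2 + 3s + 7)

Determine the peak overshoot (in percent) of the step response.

%OS ≈ 11.5%

Comparing s^2 + 3s + 7 to s^2 + 2ζωₙs + ωₙ²: ωₙ = √7 ≈ 2.646 rad/s and ζ = 3/(2·√7) ≈ 0.5669.
%OS = 100·exp(−πζ/√(1−ζ²)) = 100·exp(−π·0.5669/√(1−0.5669²)) ≈ 11.5%.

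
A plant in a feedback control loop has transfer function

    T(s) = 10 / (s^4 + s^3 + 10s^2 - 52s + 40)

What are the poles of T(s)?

s = 2, -2 ± 4j, 1

The poles are the roots of the denominator s^4 + s^3 + 10s^2 - 52s + 40 = 0.
Trying s = 2: the polynomial evaluates to 0, so (s - 2) is a factor.
Dividing out leaves s^3 + 3s^2 + 16s - 20 = 0.
This factors further as (s^2 + 4s + 20)(s - 1) = 0.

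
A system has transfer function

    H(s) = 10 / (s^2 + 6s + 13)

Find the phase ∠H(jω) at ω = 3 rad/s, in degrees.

∠H(j3) ≈ -77.47°

At s = j3: numerator = 10, denominator = 4 + j18.
∠H = ∠num − ∠den = 0° − (77.471°) = -77.47°.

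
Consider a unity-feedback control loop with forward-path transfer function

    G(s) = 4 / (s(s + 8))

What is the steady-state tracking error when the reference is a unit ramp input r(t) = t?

G(s) has one pole at the origin.
This is a Type 1 system. Kv = lim_{s→0} s·G(s) = 4/8 = 1/2.
e_ss = 1/Kv = 1/(1/2) = 2.

e_ss = 2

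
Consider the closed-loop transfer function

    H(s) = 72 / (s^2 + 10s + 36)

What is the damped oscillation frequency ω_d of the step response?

Comparing s^2 + 10s + 36 to s^2 + 2ζωₙs + ωₙ²: ωₙ = 6 rad/s and ζ = 10/(2·6) ≈ 0.8333.
ζωₙ = 10/2 = 5, so ω_d = ωₙ√(1−ζ²) = √(ωₙ² − (ζωₙ)²) = √(36 − 5²) = √11 ≈ 3.317 rad/s.

ω_d ≈ 3.317 rad/s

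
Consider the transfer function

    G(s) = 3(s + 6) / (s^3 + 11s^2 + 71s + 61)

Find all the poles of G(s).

s = -5 ± 6j, -1

The poles are the roots of the denominator s^3 + 11s^2 + 71s + 61 = 0.
Trying s = -1: the polynomial evaluates to 0, so (s + 1) is a factor.
Dividing out leaves s^2 + 10s + 61 = 0.
The quadratic formula then gives s = -5 ± 6j.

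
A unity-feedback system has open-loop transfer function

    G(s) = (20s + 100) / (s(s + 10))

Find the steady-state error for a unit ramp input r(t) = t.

e_ss = 0.1000

G(s) has one pole at the origin.
This is a Type 1 system. Kv = lim_{s→0} s·G(s) = 100/10 = 10.
e_ss = 1/Kv = 1/(10) = 1/10 ≈ 0.1000.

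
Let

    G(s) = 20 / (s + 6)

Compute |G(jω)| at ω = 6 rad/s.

|G(j6)| ≈ 2.357

Substitute s = j6: numerator = 20, denominator = 6 + j6.
|G(j6)| = |20| / |6 + j6| = 20 / 8.4853 ≈ 2.357.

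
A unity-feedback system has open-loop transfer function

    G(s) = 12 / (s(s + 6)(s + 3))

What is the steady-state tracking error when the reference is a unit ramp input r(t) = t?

G(s) has one pole at the origin.
This is a Type 1 system. Kv = lim_{s→0} s·G(s) = 12/18 = 2/3.
e_ss = 1/Kv = 1/(2/3) = 3/2 ≈ 1.500.

e_ss = 1.500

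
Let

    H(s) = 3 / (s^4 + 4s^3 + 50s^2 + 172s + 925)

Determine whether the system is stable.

unstable

The denominator s^4 + 4s^3 + 50s^2 + 172s + 925 factors as (s^2 + 6s + 25)(s^2 - 2s + 37), giving poles at s = -3 + 4j, -3 - 4j, 1 + 6j, 1 - 6j.
Since the pole(s) at s = 1 ± 6j lie in the right half-plane, the system is unstable.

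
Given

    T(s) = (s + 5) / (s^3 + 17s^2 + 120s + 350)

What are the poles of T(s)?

s = -5 ± 5j, -7

The poles are the roots of the denominator s^3 + 17s^2 + 120s + 350 = 0.
Trying s = -7: the polynomial evaluates to 0, so (s + 7) is a factor.
Dividing out leaves s^2 + 10s + 50 = 0.
The quadratic formula then gives s = -5 ± 5j.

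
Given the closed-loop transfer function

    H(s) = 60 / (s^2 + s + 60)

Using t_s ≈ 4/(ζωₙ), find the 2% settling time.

Comparing s^2 + s + 60 to s^2 + 2ζωₙs + ωₙ²: ωₙ = √60 ≈ 7.746 rad/s and ζ = 1/(2·√60) ≈ 0.06455.
ζωₙ = 1/2 = 0.5, so t_s ≈ 4/(ζωₙ) = 4/0.5 = 8 s.

t_s ≈ 8 s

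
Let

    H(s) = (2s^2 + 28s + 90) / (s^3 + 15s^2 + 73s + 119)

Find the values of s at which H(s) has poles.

The poles are the roots of the denominator s^3 + 15s^2 + 73s + 119 = 0.
Trying s = -7: the polynomial evaluates to 0, so (s + 7) is a factor.
Dividing out leaves s^2 + 8s + 17 = 0.
The quadratic formula then gives s = -4 ± 1j.

s = -4 + j, -4 - j, -7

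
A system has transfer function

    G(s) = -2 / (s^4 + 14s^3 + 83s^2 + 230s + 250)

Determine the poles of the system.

The poles are the roots of the denominator s^4 + 14s^3 + 83s^2 + 230s + 250 = 0.
No real roots exist; factor into two real quadratics: (s^2 + 8s + 25)(s^2 + 6s + 10) = 0.
Each quadratic gives a conjugate pair via the quadratic formula.

s = -4 + 3j, -4 - 3j, -3 + j, -3 - j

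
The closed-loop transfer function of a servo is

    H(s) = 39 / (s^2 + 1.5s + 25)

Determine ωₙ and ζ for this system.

Compare the denominator to the standard form s^2 + 2ζωₙs + ωₙ².
ωₙ² = 25, so ωₙ = 5 rad/s.
2ζωₙ = 1.5, so ζ = 1.5/(2·5) = 0.15.
With ζ = 0.15 the response is underdamped.

ωₙ = 5 rad/s, ζ = 0.15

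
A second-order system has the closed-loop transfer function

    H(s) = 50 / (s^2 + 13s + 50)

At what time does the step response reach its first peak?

t_p ≈ 1.128 s

Comparing s^2 + 13s + 50 to s^2 + 2ζωₙs + ωₙ²: ωₙ = √50 ≈ 7.071 rad/s and ζ = 13/(2·√50) ≈ 0.9192.
ζωₙ = 13/2 = 6.5, so ω_d = ωₙ√(1−ζ²) = √(ωₙ² − (ζωₙ)²) = √(50 − 6.5²) = √7.75 ≈ 2.784 rad/s.
t_p = π/ω_d = π/2.784 ≈ 1.128 s.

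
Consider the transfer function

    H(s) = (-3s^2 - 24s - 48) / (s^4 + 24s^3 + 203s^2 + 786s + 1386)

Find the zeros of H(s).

Set the numerator to zero: -3s^2 - 24s - 48 = 0, i.e. -3·(s^2 + 8s + 16) = 0.
Factoring: (s + 4)^2 = 0.

s = -4, -4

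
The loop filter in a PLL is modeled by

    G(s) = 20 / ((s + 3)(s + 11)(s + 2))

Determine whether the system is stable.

stable

The poles can be read from the denominator factors: s = -3, -11, -2.
Since all poles lie strictly in the left half-plane, the system is stable.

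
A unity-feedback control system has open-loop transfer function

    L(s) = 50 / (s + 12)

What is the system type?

Type 0

The denominator has no factor of s at the origin — no free integrator — so this is a Type 0 system.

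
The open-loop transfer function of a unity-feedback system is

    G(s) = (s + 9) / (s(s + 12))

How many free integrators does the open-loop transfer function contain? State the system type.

Type 1

The denominator has 1 factor of s at the origin (free integrator), so this is a Type 1 system.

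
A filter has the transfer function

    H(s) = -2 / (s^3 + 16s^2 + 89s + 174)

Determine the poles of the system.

s = -5 + 2j, -5 - 2j, -6

The poles are the roots of the denominator s^3 + 16s^2 + 89s + 174 = 0.
Trying s = -6: the polynomial evaluates to 0, so (s + 6) is a factor.
Dividing out leaves s^2 + 10s + 29 = 0.
The quadratic formula then gives s = -5 ± 2j.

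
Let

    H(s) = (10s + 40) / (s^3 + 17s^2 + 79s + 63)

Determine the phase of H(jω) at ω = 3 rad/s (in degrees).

∠H(j3) ≈ -76.33°

At s = j3: numerator = 40 + j30, denominator = -90 + j210.
∠H = ∠num − ∠den = 36.870° − (113.20°) = -76.33°.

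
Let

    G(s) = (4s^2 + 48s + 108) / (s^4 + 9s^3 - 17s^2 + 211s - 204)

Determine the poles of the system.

The poles are the roots of the denominator s^4 + 9s^3 - 17s^2 + 211s - 204 = 0.
Trying s = 1: the polynomial evaluates to 0, so (s - 1) is a factor.
Dividing out leaves s^3 + 10s^2 - 7s + 204 = 0.
This factors further as (s^2 - 2s + 17)(s + 12) = 0.

s = 1 + 4j, 1 - 4j, 1, -12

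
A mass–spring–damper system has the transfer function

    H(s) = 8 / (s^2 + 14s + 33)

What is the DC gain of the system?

Set s = 0: H(0) = (8) / (33) = 8/33.

H(0) = 8/33 ≈ 0.2424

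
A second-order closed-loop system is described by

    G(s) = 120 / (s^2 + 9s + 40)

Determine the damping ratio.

ζ ≈ 0.7115

Compare the denominator to the standard form s^2 + 2ζωₙs + ωₙ².
ωₙ² = 40, so ωₙ = √40 ≈ 6.325 rad/s.
2ζωₙ = 9, so ζ = 9/(2·√40) ≈ 0.7115.
With ζ = 0.7115 the response is underdamped.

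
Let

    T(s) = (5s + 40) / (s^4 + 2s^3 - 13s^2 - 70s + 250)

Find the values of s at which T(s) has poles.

The poles are the roots of the denominator s^4 + 2s^3 - 13s^2 - 70s + 250 = 0.
No real roots exist; factor into two real quadratics: (s^2 - 6s + 10)(s^2 + 8s + 25) = 0.
Each quadratic gives a conjugate pair via the quadratic formula.

s = 3 + j, 3 - j, -4 + 3j, -4 - 3j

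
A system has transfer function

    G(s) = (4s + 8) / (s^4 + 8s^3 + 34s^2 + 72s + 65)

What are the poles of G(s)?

s = -2 ± 3j, -2 ± j

The poles are the roots of the denominator s^4 + 8s^3 + 34s^2 + 72s + 65 = 0.
No real roots exist; factor into two real quadratics: (s^2 + 4s + 13)(s^2 + 4s + 5) = 0.
Each quadratic gives a conjugate pair via the quadratic formula.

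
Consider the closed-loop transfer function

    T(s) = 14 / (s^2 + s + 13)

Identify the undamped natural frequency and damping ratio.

Compare the denominator to the standard form s^2 + 2ζωₙs + ωₙ².
ωₙ² = 13, so ωₙ = √13 ≈ 3.606 rad/s.
2ζωₙ = 1, so ζ = 1/(2·√13) ≈ 0.1387.

ωₙ ≈ 3.606 rad/s, ζ ≈ 0.1387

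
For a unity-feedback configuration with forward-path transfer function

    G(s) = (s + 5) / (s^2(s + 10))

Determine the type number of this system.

Type 2

The denominator has 2 factors of s at the origin (free integrators), so this is a Type 2 system.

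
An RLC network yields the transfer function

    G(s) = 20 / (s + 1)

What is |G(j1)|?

|G(j1)| ≈ 14.14

Substitute s = j1: numerator = 20, denominator = 1 + j1.
|G(j1)| = |20| / |1 + j1| = 20 / 1.4142 ≈ 14.14.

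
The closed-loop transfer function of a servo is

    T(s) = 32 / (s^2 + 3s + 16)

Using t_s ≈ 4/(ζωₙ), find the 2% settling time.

t_s ≈ 2.667 s

Comparing s^2 + 3s + 16 to s^2 + 2ζωₙs + ωₙ²: ωₙ = 4 rad/s and ζ = 3/(2·4) = 0.375.
ζωₙ = 3/2 = 1.5, so t_s ≈ 4/(ζωₙ) = 4/1.5 ≈ 2.667 s.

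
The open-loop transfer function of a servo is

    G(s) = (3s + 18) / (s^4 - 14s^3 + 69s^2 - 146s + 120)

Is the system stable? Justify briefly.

unstable

The denominator s^4 - 14s^3 + 69s^2 - 146s + 120 factors as (s - 4)(s^2 - 4s + 5)(s - 6), giving poles at s = 4, 2 + j, 2 - j, 6.
Since the pole(s) at s = 4, 2 + j, 2 - j, 6 lie in the right half-plane, the system is unstable.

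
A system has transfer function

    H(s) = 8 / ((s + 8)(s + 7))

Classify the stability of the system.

The poles can be read from the denominator factors: s = -8, -7.
Since all poles lie strictly in the left half-plane, the system is stable.

stable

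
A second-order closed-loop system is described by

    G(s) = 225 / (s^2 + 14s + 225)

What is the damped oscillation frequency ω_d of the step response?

Comparing s^2 + 14s + 225 to s^2 + 2ζωₙs + ωₙ²: ωₙ = 15 rad/s and ζ = 14/(2·15) ≈ 0.4667.
ζωₙ = 14/2 = 7, so ω_d = ωₙ√(1−ζ²) = √(ωₙ² − (ζωₙ)²) = √(225 − 7²) = √176 ≈ 13.27 rad/s.

ω_d ≈ 13.27 rad/s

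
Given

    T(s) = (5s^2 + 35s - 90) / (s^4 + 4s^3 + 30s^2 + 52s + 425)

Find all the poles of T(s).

s = 1 ± 4j, -3 ± 4j

The poles are the roots of the denominator s^4 + 4s^3 + 30s^2 + 52s + 425 = 0.
No real roots exist; factor into two real quadratics: (s^2 - 2s + 17)(s^2 + 6s + 25) = 0.
Each quadratic gives a conjugate pair via the quadratic formula.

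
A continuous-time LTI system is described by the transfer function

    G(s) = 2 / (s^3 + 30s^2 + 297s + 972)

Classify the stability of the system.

stable

The denominator s^3 + 30s^2 + 297s + 972 factors as (s + 9)^2(s + 12), giving poles at s = -9, -9, -12.
Since all poles lie strictly in the left half-plane, the system is stable.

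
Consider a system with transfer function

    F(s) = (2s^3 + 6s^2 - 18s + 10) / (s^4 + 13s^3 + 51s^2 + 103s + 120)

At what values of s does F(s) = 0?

Set the numerator to zero: 2s^3 + 6s^2 - 18s + 10 = 0, i.e. 2·(s^3 + 3s^2 - 9s + 5) = 0.
Factoring: (s + 5)(s - 1)^2 = 0.

s = -5, 1, 1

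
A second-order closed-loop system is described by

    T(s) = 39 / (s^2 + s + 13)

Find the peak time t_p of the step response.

Comparing s^2 + s + 13 to s^2 + 2ζωₙs + ωₙ²: ωₙ = √13 ≈ 3.606 rad/s and ζ = 1/(2·√13) ≈ 0.1387.
ζωₙ = 1/2 = 0.5, so ω_d = ωₙ√(1−ζ²) = √(ωₙ² − (ζωₙ)²) = √(13 − 0.5²) = √12.75 ≈ 3.571 rad/s.
t_p = π/ω_d = π/3.571 ≈ 0.8798 s.

t_p ≈ 0.8798 s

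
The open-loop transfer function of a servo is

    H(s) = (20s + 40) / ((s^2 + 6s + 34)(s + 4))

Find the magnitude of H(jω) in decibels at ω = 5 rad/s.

|H(j5)|_dB ≈ -5.40 dB

Substitute s = j5: numerator = 40 + j100, denominator = -114 + j165.
|H(j5)| = |40 + j100| / |-114 + j165| = 107.70 / 200.55 ≈ 0.5370.
In decibels: 20·log₁₀(0.5370) ≈ -5.40 dB.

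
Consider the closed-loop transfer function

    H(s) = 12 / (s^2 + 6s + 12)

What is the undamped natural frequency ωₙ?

ωₙ ≈ 3.464 rad/s

Compare the denominator to the standard form s^2 + 2ζωₙs + ωₙ².
ωₙ² = 12, so ωₙ = √12 ≈ 3.464 rad/s.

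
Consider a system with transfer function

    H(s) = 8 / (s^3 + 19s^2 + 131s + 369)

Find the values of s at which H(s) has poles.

The poles are the roots of the denominator s^3 + 19s^2 + 131s + 369 = 0.
Trying s = -9: the polynomial evaluates to 0, so (s + 9) is a factor.
Dividing out leaves s^2 + 10s + 41 = 0.
The quadratic formula then gives s = -5 ± 4j.

s = -9, -5 ± 4j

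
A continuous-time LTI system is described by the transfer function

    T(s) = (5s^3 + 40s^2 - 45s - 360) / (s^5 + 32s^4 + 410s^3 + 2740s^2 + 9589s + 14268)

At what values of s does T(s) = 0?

Set the numerator to zero: 5s^3 + 40s^2 - 45s - 360 = 0, i.e. 5·(s^3 + 8s^2 - 9s - 72) = 0.
Factoring: (s + 3)(s - 3)(s + 8) = 0.

s = -3, 3, -8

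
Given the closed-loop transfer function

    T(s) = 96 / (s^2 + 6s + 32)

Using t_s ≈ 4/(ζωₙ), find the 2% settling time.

Comparing s^2 + 6s + 32 to s^2 + 2ζωₙs + ωₙ²: ωₙ = √32 ≈ 5.657 rad/s and ζ = 6/(2·√32) ≈ 0.5303.
ζωₙ = 6/2 = 3, so t_s ≈ 4/(ζωₙ) = 4/3 ≈ 1.333 s.

t_s ≈ 1.333 s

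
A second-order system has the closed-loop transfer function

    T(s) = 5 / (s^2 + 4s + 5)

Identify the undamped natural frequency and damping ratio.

ωₙ ≈ 2.236 rad/s, ζ ≈ 0.8944

Compare the denominator to the standard form s^2 + 2ζωₙs + ωₙ².
ωₙ² = 5, so ωₙ = √5 ≈ 2.236 rad/s.
2ζωₙ = 4, so ζ = 4/(2·√5) ≈ 0.8944.
With ζ = 0.8944 the response is underdamped.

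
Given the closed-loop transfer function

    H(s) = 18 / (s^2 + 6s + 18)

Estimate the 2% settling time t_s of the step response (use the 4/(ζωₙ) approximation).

Comparing s^2 + 6s + 18 to s^2 + 2ζωₙs + ωₙ²: ωₙ = √18 ≈ 4.243 rad/s and ζ = 6/(2·√18) ≈ 0.7071.
ζωₙ = 6/2 = 3, so t_s ≈ 4/(ζωₙ) = 4/3 ≈ 1.333 s.

t_s ≈ 1.333 s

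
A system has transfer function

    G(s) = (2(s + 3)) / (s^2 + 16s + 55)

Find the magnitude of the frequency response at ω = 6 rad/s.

Substitute s = j6: numerator = 6 + j12, denominator = 19 + j96.
|G(j6)| = |6 + j12| / |19 + j96| = 13.416 / 97.862 ≈ 0.1371.

|G(j6)| ≈ 0.1371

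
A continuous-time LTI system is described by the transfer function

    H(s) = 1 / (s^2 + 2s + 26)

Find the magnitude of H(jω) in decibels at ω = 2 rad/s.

|H(j2)|_dB ≈ -27.0 dB

Substitute s = j2: numerator = 1, denominator = 22 + j4.
|H(j2)| = |1| / |22 + j4| = 1 / 22.361 ≈ 0.04472.
In decibels: 20·log₁₀(0.04472) ≈ -27.0 dB.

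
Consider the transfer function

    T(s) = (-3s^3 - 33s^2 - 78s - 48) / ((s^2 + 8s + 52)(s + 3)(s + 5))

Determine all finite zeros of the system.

s = -1, -8, -2

Set the numerator to zero: -3s^3 - 33s^2 - 78s - 48 = 0, i.e. -3·(s^3 + 11s^2 + 26s + 16) = 0.
Factoring: (s + 1)(s + 8)(s + 2) = 0.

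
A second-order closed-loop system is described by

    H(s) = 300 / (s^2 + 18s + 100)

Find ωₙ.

ωₙ = 10 rad/s

Compare the denominator to the standard form s^2 + 2ζωₙs + ωₙ².
ωₙ² = 100, so ωₙ = 10 rad/s.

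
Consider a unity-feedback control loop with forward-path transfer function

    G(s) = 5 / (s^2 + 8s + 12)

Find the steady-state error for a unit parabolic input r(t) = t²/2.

G(s) has no poles at the origin.
This is a Type 0 system; Ka = lim_{s→0} s^2·G(s) = 0, so the steady-state error for a parabola input is infinite.

e_ss = ∞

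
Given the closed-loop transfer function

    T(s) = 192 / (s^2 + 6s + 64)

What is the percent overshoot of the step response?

%OS ≈ 28.1%

Comparing s^2 + 6s + 64 to s^2 + 2ζωₙs + ωₙ²: ωₙ = 8 rad/s and ζ = 6/(2·8) = 0.375.
%OS = 100·exp(−πζ/√(1−ζ²)) = 100·exp(−π·0.375/√(1−0.375²)) ≈ 28.1%.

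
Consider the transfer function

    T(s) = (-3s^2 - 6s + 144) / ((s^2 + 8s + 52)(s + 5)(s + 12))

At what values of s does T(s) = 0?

s = -8, 6

Set the numerator to zero: -3s^2 - 6s + 144 = 0, i.e. -3·(s^2 + 2s - 48) = 0.
Factoring: (s + 8)(s - 6) = 0.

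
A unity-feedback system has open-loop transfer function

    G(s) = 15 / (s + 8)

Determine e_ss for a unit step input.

e_ss = 0.3478

G(s) has no poles at the origin.
This is a Type 0 system. Kp = lim_{s→0} G(s) = 15/8.
e_ss = 1/(1 + Kp) = 1/(1 + 15/8) = 8/23 ≈ 0.3478.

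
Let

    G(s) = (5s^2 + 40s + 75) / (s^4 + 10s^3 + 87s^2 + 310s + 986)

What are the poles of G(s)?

The poles are the roots of the denominator s^4 + 10s^3 + 87s^2 + 310s + 986 = 0.
No real roots exist; factor into two real quadratics: (s^2 + 4s + 29)(s^2 + 6s + 34) = 0.
Each quadratic gives a conjugate pair via the quadratic formula.

s = -2 + 5j, -2 - 5j, -3 + 5j, -3 - 5j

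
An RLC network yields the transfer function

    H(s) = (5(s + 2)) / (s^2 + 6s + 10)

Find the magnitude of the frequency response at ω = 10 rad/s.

|H(j10)| ≈ 0.4714

Substitute s = j10: numerator = 10 + j50, denominator = -90 + j60.
|H(j10)| = |10 + j50| / |-90 + j60| = 50.990 / 108.17 ≈ 0.4714.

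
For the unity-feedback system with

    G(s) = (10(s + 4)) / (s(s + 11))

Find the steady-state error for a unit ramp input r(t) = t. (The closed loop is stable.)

G(s) has one pole at the origin.
This is a Type 1 system. Kv = lim_{s→0} s·G(s) = 40/11.
e_ss = 1/Kv = 1/(40/11) = 11/40 ≈ 0.2750.

e_ss = 0.2750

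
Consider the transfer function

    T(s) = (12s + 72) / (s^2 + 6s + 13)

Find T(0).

Set s = 0: T(0) = (72) / (13) = 72/13.

T(0) = 72/13 ≈ 5.538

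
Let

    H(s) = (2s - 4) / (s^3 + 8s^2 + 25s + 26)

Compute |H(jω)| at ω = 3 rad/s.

Substitute s = j3: numerator = -4 + j6, denominator = -46 + j48.
|H(j3)| = |-4 + j6| / |-46 + j48| = 7.2111 / 66.483 ≈ 0.1085.

|H(j3)| ≈ 0.1085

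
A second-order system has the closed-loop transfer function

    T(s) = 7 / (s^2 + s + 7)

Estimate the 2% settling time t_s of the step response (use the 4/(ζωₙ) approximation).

t_s ≈ 8 s

Comparing s^2 + s + 7 to s^2 + 2ζωₙs + ωₙ²: ωₙ = √7 ≈ 2.646 rad/s and ζ = 1/(2·√7) ≈ 0.1890.
ζωₙ = 1/2 = 0.5, so t_s ≈ 4/(ζωₙ) = 4/0.5 = 8 s.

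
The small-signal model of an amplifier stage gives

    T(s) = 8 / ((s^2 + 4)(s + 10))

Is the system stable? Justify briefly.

The poles can be read from the denominator factors: s = ±2j, -10.
Since the simple pole(s) at s = ±2j lie on the jω-axis with none in the right half-plane, the system is marginally stable.

marginally stable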